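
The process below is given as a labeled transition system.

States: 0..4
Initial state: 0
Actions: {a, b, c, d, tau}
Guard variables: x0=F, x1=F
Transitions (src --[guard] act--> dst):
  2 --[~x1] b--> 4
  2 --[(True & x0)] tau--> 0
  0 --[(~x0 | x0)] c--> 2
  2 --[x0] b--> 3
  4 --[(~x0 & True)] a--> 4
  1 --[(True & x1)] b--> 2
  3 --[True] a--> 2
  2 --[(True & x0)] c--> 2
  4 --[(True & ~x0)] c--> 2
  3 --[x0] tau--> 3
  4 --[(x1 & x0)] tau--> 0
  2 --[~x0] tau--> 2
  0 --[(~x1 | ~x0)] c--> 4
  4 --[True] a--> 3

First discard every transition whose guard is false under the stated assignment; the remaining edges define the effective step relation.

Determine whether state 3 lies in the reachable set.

8 transition(s) survive guard evaluation.
L0 = {0}
L1 = {2,4}  total {0,2,4}
L2 = {3}  total {0,2,3,4}
R = {0,2,3,4}
witness 3: c·a

Answer: REACHABLE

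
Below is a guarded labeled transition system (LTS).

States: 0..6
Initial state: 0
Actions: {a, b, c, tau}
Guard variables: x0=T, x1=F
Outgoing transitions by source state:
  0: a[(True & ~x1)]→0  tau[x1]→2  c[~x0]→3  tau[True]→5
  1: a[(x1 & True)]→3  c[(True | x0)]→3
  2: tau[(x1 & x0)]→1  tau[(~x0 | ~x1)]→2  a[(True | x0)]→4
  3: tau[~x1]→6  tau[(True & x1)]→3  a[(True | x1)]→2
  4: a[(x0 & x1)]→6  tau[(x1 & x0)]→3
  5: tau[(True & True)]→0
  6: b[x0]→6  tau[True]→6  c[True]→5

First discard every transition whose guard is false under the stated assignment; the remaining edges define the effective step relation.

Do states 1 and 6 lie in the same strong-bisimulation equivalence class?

Compute ~ classes (split until stable):
  π0 = {{0,1,2,3,4,5,6}}
  π1 = {{0,2,3},{1},{4},{5},{6}}
  π2 = {{0},{1},{2},{3},{4},{5},{6}}
7 equivalence class(es) (converged in 3)
class of 1: {1}; class of 6: {6}

Answer: NOT BISIMILAR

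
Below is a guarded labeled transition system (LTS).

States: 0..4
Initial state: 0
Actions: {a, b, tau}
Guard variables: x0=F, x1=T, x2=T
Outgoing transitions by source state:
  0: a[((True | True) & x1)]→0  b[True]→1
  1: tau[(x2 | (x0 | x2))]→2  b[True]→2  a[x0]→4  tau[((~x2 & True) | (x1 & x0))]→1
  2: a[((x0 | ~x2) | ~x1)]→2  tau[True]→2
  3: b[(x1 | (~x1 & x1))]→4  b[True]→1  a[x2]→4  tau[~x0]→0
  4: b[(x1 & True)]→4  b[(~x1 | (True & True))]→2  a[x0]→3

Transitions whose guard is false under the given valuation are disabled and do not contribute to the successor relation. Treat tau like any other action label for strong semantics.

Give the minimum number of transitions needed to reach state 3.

BFS to 3:
  depth 0: {0}
  depth 1: {1}
  depth 2: {2}
3 never appears.

Answer: UNREACHABLE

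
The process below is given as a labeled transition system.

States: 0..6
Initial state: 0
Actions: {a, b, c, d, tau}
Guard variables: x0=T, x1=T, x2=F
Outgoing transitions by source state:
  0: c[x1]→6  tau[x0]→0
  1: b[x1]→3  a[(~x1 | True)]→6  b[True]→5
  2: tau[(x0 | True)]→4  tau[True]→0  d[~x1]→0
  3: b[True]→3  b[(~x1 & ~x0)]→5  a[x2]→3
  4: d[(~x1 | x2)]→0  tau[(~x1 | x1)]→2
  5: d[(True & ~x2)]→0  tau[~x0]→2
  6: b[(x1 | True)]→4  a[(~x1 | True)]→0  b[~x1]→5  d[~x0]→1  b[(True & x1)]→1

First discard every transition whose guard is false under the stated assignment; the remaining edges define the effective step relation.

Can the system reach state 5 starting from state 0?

After dropping false guards: 13 live edges.
Layer 0: {0}
Layer 1: {6}  total {0,6}
Layer 2: {1,4}  total {0,1,4,6}
Layer 3: {2,3,5}  total {0,1,2,3,4,5,6}
Reach set: {0,1,2,3,4,5,6}
witness 5: c·b·b

Answer: REACHABLE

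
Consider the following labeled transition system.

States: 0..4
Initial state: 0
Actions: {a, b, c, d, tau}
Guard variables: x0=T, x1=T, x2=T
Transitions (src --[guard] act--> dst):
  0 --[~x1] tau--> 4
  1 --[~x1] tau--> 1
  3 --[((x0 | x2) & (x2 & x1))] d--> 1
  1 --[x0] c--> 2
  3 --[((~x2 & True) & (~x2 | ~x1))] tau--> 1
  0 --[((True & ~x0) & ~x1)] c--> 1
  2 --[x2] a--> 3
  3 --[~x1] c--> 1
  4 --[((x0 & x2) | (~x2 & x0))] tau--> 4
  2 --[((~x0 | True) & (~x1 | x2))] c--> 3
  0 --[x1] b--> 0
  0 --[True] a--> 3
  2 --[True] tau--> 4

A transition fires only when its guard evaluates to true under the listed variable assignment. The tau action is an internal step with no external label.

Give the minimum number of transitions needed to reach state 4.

Answer: 4

Working:
Breadth-first toward 4:
  depth 0: {0}
  depth 1: {3}
  depth 2: {1}
  depth 3: {2}
  depth 4: {4}
first hit 4 at d=4 via a·d·c·tau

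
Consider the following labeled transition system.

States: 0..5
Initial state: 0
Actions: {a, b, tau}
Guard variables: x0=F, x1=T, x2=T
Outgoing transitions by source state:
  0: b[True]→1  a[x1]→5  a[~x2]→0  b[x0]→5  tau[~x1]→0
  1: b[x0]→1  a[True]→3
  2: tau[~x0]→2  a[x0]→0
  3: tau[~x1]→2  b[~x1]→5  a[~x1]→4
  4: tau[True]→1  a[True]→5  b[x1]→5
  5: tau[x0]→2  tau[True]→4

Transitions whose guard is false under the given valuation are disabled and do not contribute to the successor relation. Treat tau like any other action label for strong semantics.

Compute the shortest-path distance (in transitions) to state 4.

Answer: 2

Working:
BFS to 4:
  depth 0: {0}
  depth 1: {1,5}
  depth 2: {3,4}
first hit 4 at d=2 via a·tau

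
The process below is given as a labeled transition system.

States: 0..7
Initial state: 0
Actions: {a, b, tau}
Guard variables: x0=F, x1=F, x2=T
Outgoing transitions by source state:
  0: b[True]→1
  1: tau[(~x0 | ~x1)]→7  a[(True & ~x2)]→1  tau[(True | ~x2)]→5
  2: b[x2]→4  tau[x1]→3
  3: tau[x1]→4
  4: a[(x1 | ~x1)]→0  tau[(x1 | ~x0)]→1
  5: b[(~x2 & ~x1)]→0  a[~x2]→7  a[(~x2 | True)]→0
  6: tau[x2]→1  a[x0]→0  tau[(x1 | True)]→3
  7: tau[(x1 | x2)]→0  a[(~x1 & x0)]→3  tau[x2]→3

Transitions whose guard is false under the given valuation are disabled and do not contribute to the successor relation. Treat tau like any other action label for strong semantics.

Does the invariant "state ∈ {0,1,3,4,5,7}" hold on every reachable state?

Answer: INVARIANT HOLDS

Analysis:
Inv-set: {0,1,3,4,5,7}
R = {0,1,3,5,7}
  0: safe
  1: safe
  3: safe
  5: safe
  7: safe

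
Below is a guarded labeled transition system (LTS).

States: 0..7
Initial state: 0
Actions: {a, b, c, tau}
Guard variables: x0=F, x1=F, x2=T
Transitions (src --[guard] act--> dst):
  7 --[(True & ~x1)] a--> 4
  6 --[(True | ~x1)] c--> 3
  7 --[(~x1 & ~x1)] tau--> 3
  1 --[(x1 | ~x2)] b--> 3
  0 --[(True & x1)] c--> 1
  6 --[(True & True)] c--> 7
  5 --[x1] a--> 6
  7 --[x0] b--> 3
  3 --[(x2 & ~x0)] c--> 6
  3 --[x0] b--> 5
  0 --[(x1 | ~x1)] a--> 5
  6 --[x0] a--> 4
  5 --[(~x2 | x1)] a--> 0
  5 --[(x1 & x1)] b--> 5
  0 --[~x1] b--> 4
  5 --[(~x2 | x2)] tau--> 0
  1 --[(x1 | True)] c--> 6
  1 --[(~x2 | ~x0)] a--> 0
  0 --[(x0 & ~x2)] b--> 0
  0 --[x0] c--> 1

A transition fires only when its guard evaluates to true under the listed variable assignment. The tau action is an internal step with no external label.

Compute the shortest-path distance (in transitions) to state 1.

Answer: UNREACHABLE

Trace:
BFS to 1:
  L0 = {0}
  L1 = {4,5}
1 never appears.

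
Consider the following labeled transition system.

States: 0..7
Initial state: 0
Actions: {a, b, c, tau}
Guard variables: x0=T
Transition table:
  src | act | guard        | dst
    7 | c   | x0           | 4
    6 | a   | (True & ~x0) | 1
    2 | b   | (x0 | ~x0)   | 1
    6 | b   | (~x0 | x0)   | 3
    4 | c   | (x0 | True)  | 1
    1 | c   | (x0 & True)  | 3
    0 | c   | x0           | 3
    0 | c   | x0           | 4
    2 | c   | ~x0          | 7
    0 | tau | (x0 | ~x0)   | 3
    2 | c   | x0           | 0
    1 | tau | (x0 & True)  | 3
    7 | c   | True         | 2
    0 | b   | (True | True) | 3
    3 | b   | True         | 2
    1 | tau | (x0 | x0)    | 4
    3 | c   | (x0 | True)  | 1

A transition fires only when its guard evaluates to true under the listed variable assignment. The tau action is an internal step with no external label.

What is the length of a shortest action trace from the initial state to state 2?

Layered search for 2:
  L0 = {0}
  L1 = {3,4}
  L2 = {1,2}
2 enters at depth 2; path b·b

Answer: 2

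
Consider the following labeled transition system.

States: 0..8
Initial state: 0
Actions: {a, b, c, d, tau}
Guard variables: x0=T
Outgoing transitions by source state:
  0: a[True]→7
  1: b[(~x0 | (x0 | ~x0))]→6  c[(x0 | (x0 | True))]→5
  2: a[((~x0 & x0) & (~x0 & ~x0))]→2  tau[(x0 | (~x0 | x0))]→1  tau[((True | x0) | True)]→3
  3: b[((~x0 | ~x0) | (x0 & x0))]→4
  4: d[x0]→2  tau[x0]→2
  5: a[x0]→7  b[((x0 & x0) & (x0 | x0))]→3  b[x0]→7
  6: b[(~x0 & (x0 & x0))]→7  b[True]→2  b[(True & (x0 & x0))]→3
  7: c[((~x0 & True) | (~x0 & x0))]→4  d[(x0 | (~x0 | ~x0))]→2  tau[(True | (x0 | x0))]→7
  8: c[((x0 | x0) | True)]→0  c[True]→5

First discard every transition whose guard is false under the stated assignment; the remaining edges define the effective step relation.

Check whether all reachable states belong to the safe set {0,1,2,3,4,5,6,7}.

Answer: INVARIANT HOLDS

Working:
Allowed set {0,1,2,3,4,5,6,7}
Reach set: {0,1,2,3,4,5,6,7}
  0: safe
  1: safe
  2: safe
  3: safe
  4: safe
  5: safe
  6: safe
  7: safe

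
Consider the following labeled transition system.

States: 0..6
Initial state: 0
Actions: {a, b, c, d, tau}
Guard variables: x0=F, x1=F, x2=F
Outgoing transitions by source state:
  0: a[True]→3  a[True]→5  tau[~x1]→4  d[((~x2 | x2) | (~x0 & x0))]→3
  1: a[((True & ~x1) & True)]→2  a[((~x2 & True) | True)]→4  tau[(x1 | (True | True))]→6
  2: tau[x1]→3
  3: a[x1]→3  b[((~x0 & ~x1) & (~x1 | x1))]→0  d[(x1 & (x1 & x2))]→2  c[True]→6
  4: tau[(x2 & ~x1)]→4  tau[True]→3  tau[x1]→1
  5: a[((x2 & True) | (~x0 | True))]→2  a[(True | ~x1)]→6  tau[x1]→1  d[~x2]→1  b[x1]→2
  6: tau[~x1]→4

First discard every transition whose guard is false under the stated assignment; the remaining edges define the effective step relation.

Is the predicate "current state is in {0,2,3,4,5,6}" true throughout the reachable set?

Answer: INVARIANT VIOLATED at state 1

Analysis:
Allowed set {0,2,3,4,5,6}
Reachable = {0,1,2,3,4,5,6}
  0: safe
  1: VIOLATES
  2: safe
  3: safe
  4: safe
  5: safe
  6: safe
witness against invariant: a·d → 1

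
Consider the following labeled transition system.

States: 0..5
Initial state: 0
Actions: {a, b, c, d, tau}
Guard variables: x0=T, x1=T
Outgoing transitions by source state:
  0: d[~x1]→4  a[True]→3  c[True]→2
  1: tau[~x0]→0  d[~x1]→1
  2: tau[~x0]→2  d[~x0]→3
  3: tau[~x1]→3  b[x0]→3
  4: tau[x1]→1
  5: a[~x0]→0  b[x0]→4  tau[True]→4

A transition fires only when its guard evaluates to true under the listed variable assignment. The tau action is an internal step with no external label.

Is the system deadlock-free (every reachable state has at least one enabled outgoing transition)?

Answer: DEADLOCK at state 2

Working:
R = {0,2,3}
  0: a→3  c→2  [2 exit(s)]
  2: ∅  [STUCK]
  3: b→3  [1 exit(s)]
trace reaching 2: c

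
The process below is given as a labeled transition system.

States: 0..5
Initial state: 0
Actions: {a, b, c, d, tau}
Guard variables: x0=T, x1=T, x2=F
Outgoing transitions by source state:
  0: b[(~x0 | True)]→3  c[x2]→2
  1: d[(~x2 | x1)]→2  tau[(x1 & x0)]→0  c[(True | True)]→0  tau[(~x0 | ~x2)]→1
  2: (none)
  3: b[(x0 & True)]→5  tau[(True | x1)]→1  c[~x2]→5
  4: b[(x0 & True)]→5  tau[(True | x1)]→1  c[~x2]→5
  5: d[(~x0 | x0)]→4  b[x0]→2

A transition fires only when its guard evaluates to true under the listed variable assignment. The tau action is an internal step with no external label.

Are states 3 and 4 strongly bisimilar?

Answer: BISIMILAR

Trace:
Refine partition for ~:
  P[0] = {{0,1,2,3,4,5}}
  P[1] = {{0},{1},{2},{3,4},{5}}
Fixed point at round 2; 5 class(es).
[3]={3,4}  [4]={3,4}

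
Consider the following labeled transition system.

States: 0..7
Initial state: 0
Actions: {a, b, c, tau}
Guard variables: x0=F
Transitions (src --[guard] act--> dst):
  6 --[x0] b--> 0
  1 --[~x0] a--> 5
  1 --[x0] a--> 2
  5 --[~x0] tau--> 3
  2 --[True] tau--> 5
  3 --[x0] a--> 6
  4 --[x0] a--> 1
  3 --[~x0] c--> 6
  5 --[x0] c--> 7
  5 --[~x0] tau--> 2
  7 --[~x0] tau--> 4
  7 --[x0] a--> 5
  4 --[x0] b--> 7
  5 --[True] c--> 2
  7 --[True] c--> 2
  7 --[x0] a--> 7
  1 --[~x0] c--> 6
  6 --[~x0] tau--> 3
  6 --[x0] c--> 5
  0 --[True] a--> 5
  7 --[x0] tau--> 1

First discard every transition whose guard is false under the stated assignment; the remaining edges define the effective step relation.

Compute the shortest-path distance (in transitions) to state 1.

Answer: UNREACHABLE

Analysis:
BFS to 1:
  L0 = {0}
  L1 = {5}
  L2 = {2,3}
  L3 = {6}
1 never appears.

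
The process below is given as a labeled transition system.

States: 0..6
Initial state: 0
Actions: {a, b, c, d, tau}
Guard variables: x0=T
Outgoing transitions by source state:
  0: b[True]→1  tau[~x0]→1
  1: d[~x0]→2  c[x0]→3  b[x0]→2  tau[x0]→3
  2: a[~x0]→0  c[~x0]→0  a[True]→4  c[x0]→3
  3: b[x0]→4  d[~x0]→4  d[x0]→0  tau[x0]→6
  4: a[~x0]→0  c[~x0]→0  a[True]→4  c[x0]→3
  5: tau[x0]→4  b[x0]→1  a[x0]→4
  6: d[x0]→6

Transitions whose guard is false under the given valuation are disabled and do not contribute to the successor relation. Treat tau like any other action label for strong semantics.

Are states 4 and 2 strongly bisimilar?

Answer: BISIMILAR

Working:
Refine partition for ~:
  P[0] = {{0,1,2,3,4,5,6}}
  P[1] = {{0},{1},{2,4},{3},{5},{6}}
stable after 2 split(s): 6 block(s)
4∈{2,4}, 2∈{2,4}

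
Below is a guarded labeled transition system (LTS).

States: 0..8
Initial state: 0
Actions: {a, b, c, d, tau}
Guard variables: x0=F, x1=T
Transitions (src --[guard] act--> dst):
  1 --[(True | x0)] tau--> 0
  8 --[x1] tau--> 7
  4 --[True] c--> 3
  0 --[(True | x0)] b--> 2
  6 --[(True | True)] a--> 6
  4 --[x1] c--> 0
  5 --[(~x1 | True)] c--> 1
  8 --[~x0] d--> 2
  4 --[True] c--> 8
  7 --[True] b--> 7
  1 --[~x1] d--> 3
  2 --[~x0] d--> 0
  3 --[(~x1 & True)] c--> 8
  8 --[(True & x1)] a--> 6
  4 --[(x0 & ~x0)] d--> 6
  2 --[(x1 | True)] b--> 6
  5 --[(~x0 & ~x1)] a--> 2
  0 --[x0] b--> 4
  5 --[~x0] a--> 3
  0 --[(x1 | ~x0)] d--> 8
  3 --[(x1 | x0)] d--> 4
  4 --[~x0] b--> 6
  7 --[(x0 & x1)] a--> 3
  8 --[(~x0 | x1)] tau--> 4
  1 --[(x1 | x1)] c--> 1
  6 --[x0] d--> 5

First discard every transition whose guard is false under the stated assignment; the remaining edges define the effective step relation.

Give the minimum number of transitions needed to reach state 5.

Breadth-first toward 5:
  L0 = {0}
  L1 = {2,8}
  L2 = {4,6,7}
  L3 = {3}
5 never appears.

Answer: UNREACHABLE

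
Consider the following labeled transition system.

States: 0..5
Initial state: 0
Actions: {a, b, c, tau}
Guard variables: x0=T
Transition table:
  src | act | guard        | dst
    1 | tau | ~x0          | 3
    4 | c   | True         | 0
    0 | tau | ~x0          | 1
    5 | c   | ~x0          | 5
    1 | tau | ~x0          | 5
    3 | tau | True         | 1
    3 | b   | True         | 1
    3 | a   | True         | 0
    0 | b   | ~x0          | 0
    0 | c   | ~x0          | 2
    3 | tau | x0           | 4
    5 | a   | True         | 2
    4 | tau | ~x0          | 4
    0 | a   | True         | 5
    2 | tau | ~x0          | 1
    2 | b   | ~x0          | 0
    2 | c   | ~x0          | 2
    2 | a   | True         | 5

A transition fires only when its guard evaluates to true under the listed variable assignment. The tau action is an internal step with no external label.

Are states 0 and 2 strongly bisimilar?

Answer: BISIMILAR

Analysis:
Bisimulation quotient by refinement:
  round 0: {{0,1,2,3,4,5}}
  round 1: {{0,2,5},{1},{3},{4}}
4 equivalence class(es) (converged in 2)
class of 0: {0,2,5}; class of 2: {0,2,5}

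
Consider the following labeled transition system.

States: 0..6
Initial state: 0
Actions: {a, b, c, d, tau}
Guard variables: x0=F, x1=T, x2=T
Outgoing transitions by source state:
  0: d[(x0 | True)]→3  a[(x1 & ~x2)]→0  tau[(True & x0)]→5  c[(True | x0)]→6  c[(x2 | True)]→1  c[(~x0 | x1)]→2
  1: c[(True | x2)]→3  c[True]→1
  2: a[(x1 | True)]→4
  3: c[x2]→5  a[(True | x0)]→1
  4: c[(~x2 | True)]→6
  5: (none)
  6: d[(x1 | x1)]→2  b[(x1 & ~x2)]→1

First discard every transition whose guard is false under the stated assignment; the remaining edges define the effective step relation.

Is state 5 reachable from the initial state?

After dropping false guards: 11 live edges.
Layer 0: {0}
Layer 1: {1,2,3,6}  cumulative {0,1,2,3,6}
Layer 2: {4,5}  cumulative {0,1,2,3,4,5,6}
Reach set: {0,1,2,3,4,5,6}
witness 5: d·c

Answer: REACHABLE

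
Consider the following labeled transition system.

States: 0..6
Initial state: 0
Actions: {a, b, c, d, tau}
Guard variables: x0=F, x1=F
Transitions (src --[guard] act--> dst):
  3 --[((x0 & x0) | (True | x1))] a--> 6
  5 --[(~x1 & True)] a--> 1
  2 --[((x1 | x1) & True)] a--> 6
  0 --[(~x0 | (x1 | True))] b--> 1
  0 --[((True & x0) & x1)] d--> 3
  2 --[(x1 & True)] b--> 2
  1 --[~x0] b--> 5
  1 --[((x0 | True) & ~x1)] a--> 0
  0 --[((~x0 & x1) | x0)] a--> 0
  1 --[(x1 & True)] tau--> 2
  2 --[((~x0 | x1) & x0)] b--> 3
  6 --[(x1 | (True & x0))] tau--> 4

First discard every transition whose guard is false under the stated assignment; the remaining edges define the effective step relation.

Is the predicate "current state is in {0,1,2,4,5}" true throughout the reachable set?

Safe = {0,1,2,4,5}
Reachable = {0,1,5}
  0: ✓
  1: ✓
  5: ✓

Answer: INVARIANT HOLDS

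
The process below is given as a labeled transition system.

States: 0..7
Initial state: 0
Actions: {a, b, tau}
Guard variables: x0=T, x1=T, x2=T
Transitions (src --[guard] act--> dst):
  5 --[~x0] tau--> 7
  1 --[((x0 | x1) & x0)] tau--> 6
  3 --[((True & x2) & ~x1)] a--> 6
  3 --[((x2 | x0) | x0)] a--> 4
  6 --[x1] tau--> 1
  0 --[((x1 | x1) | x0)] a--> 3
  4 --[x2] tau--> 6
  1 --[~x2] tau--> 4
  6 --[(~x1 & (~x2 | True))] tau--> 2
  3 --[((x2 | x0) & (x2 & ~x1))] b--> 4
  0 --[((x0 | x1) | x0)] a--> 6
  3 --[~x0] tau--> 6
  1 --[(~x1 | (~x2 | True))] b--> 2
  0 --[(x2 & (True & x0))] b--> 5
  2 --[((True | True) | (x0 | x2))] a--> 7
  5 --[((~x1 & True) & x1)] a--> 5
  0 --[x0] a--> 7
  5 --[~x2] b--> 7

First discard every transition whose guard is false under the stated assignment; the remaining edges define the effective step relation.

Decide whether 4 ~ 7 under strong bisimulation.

Refine partition for ~:
  P[0] = {{0,1,2,3,4,5,6,7}}
  P[1] = {{0},{1},{2,3},{4,6},{5,7}}
  P[2] = {{0},{1},{2},{3},{4},{5,7},{6}}
stable after 3 split(s): 7 block(s)
4∈{4}, 7∈{5,7}

Answer: NOT BISIMILAR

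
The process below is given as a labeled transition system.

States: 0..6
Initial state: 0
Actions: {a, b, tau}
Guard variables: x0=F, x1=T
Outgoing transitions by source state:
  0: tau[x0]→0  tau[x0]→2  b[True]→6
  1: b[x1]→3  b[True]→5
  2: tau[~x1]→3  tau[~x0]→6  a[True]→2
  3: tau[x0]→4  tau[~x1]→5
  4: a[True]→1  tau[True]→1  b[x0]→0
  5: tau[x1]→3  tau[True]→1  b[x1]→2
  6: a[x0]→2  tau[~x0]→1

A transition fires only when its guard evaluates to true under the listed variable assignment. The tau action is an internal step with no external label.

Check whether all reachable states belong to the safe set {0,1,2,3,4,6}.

Answer: INVARIANT VIOLATED at state 5

Analysis:
Safe = {0,1,2,3,4,6}
Reach set: {0,1,2,3,5,6}
  0: ✓
  1: ✓
  2: ✓
  3: ✓
  5: outside
  6: ✓
counterexample path to 5: b·tau·b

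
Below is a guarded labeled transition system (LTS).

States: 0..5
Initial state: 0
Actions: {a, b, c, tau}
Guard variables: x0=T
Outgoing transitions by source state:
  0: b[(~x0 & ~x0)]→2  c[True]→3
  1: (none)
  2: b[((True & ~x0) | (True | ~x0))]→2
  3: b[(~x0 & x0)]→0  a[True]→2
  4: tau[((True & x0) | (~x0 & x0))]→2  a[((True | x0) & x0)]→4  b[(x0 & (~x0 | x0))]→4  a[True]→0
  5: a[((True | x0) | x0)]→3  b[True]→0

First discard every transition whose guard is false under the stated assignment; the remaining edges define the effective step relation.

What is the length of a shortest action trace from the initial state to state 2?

Answer: 2

Analysis:
Breadth-first toward 2:
  Layer 0: {0}
  Layer 1: {3}
  Layer 2: {2}
depth(2)=2, e.g. c·a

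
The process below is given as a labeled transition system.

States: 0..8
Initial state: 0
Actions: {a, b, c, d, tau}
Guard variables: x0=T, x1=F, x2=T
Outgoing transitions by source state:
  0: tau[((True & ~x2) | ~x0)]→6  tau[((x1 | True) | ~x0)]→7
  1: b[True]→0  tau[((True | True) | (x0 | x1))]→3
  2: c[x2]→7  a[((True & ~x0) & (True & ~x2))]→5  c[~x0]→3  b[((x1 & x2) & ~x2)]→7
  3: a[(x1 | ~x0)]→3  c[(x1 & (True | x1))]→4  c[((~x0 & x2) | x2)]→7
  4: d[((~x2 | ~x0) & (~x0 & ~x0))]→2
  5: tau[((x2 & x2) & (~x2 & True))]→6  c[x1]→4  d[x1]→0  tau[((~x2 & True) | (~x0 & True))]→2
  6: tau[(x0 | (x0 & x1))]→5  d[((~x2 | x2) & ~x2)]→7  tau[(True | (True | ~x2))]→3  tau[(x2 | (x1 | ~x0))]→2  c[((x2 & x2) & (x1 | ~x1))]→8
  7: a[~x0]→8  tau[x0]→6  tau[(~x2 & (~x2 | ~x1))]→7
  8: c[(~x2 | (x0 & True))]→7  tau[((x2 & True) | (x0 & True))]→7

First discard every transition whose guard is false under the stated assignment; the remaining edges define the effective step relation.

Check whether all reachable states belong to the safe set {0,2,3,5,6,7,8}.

Answer: INVARIANT HOLDS

Working:
Allowed set {0,2,3,5,6,7,8}
R = {0,2,3,5,6,7,8}
  0: ok
  2: ok
  3: ok
  5: ok
  6: ok
  7: ok
  8: ok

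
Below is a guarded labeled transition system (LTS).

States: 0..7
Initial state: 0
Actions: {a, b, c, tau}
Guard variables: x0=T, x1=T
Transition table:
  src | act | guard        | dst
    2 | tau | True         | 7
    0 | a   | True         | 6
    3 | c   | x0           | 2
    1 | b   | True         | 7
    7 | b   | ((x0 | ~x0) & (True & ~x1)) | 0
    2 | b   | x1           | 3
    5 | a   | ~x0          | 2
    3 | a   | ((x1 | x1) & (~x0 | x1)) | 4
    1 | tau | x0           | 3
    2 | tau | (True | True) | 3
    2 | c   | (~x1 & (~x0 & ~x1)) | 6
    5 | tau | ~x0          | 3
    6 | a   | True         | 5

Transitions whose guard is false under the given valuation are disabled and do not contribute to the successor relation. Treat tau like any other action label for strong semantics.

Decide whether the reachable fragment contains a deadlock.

R = {0,5,6}
  0: a→6  [deg 1]
  5: ∅  [STUCK]
  6: a→5  [deg 1]
Path to 5: a·a

Answer: DEADLOCK at state 5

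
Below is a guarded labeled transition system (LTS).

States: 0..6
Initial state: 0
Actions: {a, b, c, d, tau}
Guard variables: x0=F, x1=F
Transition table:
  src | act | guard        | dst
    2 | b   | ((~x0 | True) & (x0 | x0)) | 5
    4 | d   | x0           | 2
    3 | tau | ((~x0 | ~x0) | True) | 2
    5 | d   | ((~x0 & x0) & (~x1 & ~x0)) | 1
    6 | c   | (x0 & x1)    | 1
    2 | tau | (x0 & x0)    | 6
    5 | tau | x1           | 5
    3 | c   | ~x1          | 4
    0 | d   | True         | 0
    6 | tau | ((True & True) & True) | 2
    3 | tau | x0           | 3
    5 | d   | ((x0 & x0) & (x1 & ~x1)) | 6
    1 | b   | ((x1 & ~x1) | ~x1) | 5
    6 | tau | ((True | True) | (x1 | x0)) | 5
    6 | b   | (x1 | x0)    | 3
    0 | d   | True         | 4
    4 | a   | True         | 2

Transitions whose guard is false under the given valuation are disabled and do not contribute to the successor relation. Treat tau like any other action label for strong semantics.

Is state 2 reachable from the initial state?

8 transition(s) survive guard evaluation.
L0 = {0}
L1 = {4}  total {0,4}
L2 = {2}  total {0,2,4}
Reach set: {0,2,4}
Path to 2: d·a

Answer: REACHABLE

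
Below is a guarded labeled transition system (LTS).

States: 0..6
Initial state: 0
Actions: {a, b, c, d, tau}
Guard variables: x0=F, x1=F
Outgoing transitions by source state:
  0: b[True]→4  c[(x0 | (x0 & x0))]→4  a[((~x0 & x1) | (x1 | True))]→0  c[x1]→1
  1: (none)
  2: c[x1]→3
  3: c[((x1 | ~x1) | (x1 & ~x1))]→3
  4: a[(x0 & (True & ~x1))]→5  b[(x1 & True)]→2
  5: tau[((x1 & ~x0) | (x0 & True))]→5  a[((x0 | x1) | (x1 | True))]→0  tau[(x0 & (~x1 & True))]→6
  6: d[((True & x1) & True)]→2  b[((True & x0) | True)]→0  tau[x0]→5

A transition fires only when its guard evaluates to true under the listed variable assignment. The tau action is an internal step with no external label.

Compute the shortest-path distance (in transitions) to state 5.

Answer: UNREACHABLE

Analysis:
Layered search for 5:
  depth 0: {0}
  depth 1: {4}
5 never appears.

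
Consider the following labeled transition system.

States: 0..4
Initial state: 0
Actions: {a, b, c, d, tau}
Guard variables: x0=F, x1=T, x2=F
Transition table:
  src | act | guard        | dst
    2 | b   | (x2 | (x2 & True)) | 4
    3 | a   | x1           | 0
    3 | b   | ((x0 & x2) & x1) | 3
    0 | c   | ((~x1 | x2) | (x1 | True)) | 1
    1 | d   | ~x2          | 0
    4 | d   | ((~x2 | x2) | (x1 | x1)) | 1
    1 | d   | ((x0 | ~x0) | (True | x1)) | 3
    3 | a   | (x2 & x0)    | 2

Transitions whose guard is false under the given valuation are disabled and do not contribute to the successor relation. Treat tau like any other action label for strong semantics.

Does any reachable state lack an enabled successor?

Answer: DEADLOCK-FREE

Analysis:
Reachable = {0,1,3}
  0: c→1  [deg 1]
  1: d→0  d→3  [deg 2]
  3: a→0  [deg 1]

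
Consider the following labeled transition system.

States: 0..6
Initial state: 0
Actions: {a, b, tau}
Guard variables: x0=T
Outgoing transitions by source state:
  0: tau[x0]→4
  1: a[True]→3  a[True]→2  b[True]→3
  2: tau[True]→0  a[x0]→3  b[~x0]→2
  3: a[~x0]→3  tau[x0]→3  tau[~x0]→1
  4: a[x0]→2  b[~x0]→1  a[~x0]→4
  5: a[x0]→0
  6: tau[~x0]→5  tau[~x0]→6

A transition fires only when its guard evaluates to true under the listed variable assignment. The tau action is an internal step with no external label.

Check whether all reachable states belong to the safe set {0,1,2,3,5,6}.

Inv-set: {0,1,2,3,5,6}
Reach set: {0,2,3,4}
  0: safe
  2: safe
  3: safe
  4: outside
witness against invariant: tau → 4

Answer: INVARIANT VIOLATED at state 4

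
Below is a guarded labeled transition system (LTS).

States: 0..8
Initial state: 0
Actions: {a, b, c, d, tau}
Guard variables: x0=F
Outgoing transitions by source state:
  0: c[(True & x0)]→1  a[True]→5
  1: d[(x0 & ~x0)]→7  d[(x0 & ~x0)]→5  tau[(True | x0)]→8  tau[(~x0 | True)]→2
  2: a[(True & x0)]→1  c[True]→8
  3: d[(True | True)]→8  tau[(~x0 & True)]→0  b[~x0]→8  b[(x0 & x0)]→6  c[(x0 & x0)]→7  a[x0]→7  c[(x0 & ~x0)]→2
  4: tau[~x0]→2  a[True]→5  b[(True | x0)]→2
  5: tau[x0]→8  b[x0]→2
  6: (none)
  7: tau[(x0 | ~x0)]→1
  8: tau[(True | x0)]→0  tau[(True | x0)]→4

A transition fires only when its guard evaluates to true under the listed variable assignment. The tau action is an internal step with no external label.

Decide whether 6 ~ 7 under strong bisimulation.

Answer: NOT BISIMILAR

Analysis:
Refine partition for ~:
  π0 = {{0,1,2,3,4,5,6,7,8}}
  π1 = {{0},{1,7,8},{2},{3},{4},{5,6}}
  π2 = {{0},{1},{2},{3},{4},{5,6},{7},{8}}
8 equivalence class(es) (converged in 3)
class of 6: {5,6}; class of 7: {7}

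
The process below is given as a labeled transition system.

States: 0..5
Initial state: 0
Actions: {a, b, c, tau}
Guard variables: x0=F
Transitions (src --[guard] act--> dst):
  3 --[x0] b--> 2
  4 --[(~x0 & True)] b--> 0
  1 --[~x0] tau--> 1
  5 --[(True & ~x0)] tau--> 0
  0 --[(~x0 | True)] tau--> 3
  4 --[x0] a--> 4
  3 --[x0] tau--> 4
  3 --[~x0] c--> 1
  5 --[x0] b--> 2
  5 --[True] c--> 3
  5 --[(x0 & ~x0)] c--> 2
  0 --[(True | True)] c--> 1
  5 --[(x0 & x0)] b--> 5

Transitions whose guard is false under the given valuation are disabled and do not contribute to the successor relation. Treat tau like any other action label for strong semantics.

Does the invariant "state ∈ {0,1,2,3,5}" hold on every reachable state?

Safe = {0,1,2,3,5}
R = {0,1,3}
  0: ✓
  1: ✓
  3: ✓

Answer: INVARIANT HOLDS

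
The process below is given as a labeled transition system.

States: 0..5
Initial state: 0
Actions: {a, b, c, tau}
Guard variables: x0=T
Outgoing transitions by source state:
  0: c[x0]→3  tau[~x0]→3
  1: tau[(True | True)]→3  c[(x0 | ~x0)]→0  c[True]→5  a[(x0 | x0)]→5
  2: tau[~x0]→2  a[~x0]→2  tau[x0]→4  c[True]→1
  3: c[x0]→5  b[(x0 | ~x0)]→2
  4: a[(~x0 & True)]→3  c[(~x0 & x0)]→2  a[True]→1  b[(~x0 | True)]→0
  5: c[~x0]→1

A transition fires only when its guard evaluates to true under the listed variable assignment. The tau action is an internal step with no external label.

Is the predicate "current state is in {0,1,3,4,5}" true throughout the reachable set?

Safe = {0,1,3,4,5}
Reachable = {0,1,2,3,4,5}
  0: safe
  1: safe
  2: outside
  3: safe
  4: safe
  5: safe
reach 2 via c·b — violates

Answer: INVARIANT VIOLATED at state 2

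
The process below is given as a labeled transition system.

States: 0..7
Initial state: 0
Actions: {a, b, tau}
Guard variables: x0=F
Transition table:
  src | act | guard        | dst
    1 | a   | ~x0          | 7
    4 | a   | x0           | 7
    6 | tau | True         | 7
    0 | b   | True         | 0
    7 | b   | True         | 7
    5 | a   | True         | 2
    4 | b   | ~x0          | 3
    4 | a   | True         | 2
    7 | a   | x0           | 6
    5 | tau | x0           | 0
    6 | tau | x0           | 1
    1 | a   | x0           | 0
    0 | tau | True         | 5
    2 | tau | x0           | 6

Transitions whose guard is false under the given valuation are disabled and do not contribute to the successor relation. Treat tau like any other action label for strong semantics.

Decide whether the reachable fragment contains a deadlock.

R = {0,2,5}
  0: b→0  tau→5  [2 exit(s)]
  2: ∅  [deadlock]
  5: a→2  [1 exit(s)]
Path to 2: tau·a

Answer: DEADLOCK at state 2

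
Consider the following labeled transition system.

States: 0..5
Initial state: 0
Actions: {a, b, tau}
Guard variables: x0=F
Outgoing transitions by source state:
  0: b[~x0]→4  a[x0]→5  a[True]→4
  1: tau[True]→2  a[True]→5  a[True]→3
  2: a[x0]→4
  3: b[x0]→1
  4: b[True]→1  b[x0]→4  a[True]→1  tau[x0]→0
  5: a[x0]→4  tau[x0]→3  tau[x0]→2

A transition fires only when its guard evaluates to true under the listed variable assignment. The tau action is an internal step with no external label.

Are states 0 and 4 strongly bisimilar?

Answer: NOT BISIMILAR

Trace:
Compute ~ classes (split until stable):
  round 0: {{0,1,2,3,4,5}}
  round 1: {{0,4},{1},{2,3,5}}
  round 2: {{0},{1},{2,3,5},{4}}
stable after 3 split(s): 4 block(s)
0∈{0}, 4∈{4}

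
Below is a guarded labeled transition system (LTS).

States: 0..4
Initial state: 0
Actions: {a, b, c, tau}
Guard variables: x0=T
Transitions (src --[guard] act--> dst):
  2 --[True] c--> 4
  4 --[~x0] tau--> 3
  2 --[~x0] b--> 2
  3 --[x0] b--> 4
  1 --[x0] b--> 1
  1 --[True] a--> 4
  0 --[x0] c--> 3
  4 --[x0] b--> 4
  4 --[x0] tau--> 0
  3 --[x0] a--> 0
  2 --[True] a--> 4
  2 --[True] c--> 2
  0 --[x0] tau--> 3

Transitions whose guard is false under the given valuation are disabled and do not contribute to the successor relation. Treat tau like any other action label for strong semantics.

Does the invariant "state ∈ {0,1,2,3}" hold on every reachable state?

Inv-set: {0,1,2,3}
Reach set: {0,3,4}
  0: ✓
  3: ✓
  4: ✗ unsafe
reach 4 via c·b — violates

Answer: INVARIANT VIOLATED at state 4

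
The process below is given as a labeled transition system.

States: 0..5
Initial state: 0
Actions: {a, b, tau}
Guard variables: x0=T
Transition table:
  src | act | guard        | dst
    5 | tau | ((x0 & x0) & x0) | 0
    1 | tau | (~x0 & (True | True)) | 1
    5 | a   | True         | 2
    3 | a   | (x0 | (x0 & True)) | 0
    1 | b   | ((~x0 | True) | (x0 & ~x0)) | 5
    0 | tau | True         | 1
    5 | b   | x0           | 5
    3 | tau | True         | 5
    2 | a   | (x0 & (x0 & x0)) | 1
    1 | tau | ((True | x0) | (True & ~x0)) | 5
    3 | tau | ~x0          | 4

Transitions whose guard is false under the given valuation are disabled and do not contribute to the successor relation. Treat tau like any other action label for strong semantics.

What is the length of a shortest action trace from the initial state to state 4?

Answer: UNREACHABLE

Analysis:
Layered search for 4:
  L0 = {0}
  L1 = {1}
  L2 = {5}
  L3 = {2}
4 never appears.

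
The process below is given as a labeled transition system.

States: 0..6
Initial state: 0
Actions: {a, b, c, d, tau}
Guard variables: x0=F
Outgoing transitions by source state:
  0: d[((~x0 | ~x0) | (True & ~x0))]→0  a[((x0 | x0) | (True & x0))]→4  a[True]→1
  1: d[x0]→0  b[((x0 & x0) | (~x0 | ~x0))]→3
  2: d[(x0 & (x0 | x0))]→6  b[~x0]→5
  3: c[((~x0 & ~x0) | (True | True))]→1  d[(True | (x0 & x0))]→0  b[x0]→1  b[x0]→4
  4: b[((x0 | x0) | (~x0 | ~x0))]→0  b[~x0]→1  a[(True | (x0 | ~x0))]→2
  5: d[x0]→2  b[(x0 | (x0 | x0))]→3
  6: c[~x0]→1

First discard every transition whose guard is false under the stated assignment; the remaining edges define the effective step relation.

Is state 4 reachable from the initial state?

Answer: UNREACHABLE

Working:
10 transition(s) survive guard evaluation.
Layer 0: {0}
Layer 1: {1}  cumulative {0,1}
Layer 2: {3}  cumulative {0,1,3}
Reachable = {0,1,3}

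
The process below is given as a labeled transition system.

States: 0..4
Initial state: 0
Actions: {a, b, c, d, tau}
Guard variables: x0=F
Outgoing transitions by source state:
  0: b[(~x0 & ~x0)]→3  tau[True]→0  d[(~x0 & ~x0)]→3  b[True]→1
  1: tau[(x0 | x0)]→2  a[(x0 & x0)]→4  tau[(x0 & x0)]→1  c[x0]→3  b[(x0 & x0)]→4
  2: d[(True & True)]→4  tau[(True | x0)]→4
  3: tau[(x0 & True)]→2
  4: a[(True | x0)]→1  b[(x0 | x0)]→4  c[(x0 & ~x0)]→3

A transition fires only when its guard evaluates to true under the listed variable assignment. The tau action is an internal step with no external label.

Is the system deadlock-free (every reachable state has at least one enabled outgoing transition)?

Answer: DEADLOCK at state 1

Working:
Reach set: {0,1,3}
  0: b→1  b→3  d→3  tau→0  [4 exit(s)]
  1: ∅  [STUCK]
  3: ∅  [STUCK]
witness 1: b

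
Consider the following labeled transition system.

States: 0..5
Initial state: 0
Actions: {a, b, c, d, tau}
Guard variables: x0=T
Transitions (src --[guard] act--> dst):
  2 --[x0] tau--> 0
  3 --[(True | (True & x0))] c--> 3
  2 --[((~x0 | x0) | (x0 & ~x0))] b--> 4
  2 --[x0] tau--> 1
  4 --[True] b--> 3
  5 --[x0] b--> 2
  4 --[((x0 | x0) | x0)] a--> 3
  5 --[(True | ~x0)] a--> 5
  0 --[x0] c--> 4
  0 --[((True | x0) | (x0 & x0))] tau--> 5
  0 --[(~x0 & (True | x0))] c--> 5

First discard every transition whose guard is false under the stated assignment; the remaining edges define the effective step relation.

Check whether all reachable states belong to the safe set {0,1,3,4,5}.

Safe = {0,1,3,4,5}
R = {0,1,2,3,4,5}
  0: safe
  1: safe
  2: ✗ unsafe
  3: safe
  4: safe
  5: safe
counterexample path to 2: tau·b

Answer: INVARIANT VIOLATED at state 2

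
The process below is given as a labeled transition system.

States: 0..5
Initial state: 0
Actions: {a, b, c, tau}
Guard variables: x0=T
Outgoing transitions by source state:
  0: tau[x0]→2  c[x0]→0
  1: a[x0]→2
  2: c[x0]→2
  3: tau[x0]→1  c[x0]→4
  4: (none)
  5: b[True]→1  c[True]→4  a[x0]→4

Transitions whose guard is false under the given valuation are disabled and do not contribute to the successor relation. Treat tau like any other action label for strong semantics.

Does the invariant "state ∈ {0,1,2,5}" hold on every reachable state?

Inv-set: {0,1,2,5}
R = {0,2}
  0: safe
  2: safe

Answer: INVARIANT HOLDS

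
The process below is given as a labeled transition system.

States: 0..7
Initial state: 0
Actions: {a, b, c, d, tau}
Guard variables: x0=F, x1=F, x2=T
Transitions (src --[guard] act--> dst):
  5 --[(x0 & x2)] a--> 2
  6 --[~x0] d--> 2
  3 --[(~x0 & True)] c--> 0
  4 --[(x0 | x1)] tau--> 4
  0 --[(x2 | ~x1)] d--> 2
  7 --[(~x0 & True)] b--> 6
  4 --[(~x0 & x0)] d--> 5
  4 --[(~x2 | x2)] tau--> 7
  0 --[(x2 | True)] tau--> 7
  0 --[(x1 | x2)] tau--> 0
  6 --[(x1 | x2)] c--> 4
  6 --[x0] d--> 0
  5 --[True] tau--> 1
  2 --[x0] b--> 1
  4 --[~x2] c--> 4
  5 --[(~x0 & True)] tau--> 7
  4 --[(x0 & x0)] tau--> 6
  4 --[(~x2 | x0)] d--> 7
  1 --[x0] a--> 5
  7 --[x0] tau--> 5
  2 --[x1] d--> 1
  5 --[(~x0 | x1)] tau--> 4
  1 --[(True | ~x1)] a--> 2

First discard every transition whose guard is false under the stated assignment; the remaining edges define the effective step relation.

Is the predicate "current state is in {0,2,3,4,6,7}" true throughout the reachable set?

Allowed set {0,2,3,4,6,7}
R = {0,2,4,6,7}
  0: ok
  2: ok
  4: ok
  6: ok
  7: ok

Answer: INVARIANT HOLDS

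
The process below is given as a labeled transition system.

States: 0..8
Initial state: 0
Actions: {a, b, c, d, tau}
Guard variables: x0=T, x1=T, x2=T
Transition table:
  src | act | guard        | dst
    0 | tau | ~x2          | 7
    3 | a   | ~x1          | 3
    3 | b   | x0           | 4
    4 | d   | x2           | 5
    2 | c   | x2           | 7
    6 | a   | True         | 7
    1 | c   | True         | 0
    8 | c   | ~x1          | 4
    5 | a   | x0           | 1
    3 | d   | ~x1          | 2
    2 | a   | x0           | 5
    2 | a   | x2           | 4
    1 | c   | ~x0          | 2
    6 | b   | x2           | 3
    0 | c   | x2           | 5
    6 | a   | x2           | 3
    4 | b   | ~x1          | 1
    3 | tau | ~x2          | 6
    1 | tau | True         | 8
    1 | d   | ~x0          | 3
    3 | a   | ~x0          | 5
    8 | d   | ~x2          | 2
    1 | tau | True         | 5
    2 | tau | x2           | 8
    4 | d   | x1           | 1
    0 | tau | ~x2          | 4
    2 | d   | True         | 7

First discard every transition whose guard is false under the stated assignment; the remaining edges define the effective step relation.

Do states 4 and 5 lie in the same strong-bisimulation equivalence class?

Refine partition for ~:
  round 0: {{0,1,2,3,4,5,6,7,8}}
  round 1: {{0},{1},{2},{3},{4},{5},{6},{7,8}}
8 equivalence class(es) (converged in 2)
[4]={4}  [5]={5}

Answer: NOT BISIMILAR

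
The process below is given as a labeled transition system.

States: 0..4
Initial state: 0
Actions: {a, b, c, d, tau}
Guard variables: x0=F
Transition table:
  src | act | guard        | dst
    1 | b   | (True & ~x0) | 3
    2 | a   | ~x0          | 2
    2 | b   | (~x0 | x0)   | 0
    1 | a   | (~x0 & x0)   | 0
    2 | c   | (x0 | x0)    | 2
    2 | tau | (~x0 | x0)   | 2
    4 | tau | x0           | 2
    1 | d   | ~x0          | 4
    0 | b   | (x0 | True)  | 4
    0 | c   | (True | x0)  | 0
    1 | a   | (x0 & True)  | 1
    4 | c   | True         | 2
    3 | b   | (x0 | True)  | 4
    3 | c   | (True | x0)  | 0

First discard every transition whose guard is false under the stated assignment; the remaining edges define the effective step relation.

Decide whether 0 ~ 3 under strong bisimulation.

Compute ~ classes (split until stable):
  π0 = {{0,1,2,3,4}}
  π1 = {{0,3},{1},{2},{4}}
stable after 2 split(s): 4 block(s)
0∈{0,3}, 3∈{0,3}

Answer: BISIMILAR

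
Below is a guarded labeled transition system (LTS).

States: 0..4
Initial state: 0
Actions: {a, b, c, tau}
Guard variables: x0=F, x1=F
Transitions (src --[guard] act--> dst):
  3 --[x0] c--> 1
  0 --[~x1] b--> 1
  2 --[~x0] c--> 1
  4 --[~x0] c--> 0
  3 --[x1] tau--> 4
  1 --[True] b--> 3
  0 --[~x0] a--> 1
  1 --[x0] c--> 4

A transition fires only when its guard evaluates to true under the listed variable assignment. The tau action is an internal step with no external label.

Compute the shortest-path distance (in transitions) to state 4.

BFS to 4:
  L0 = {0}
  L1 = {1}
  L2 = {3}
4 never appears.

Answer: UNREACHABLE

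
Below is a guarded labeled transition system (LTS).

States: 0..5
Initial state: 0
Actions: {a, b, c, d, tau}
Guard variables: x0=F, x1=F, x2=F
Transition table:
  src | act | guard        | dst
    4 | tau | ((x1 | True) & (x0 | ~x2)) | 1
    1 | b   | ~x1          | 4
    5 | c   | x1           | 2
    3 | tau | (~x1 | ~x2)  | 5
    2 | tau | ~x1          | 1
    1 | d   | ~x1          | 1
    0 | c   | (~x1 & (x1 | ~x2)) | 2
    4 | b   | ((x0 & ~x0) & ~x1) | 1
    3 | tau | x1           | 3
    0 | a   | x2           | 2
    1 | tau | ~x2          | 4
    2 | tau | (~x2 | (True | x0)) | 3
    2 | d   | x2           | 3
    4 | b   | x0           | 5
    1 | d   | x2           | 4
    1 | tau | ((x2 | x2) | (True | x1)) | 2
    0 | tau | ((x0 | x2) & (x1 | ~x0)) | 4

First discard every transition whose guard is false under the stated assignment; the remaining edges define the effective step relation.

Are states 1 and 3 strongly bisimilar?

Answer: NOT BISIMILAR

Analysis:
Bisimulation quotient by refinement:
  π0 = {{0,1,2,3,4,5}}
  π1 = {{0},{1},{2,3,4},{5}}
  π2 = {{0},{1},{2},{3},{4},{5}}
6 equivalence class(es) (converged in 3)
1∈{1}, 3∈{3}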